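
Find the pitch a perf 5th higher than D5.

A5

The fifth takes the letter from D up to A.
A perfect fifth is 7 semitones; 7 semitones up from D5 gives A5.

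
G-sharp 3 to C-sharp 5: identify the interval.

G to C spans four letter names (G-A-B-C), plus an octave, so the interval is some kind of eleventh.
G#3 to C#5 is 17 semitones, matching the perfect eleventh exactly, so the quality is perfect.
(Equivalently, a compound perfect fourth: a perfect fourth plus an octave.)

perfect eleventh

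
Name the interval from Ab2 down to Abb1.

A8

Descending from Ab2 to Abb1 is the same interval as ascending Abb1 to Ab2.
A to A is the same letter name, plus an octave — that makes it an octave of some quality.
Abb1 to Ab2 spans 13 semitones — one semitone wider than the perfect octave (12) — giving an augmented octave.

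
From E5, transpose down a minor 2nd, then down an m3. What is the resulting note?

E5 down a minor second → D#5 (1 semitone).
D#5 down a minor third → B#4 (3 semitones).

B#4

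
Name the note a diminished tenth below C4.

Three letters down from C (plus an octave) reaches A.
Moving 14 semitones down from C4 (the size of a diminished tenth) reaches A#2.

A#2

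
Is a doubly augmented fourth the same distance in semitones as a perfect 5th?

Yes

A doubly augmented fourth spans 7 semitones, and a perfect fifth also spans 7 semitones — they're enharmonic.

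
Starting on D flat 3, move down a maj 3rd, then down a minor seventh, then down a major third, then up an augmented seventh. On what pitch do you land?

G 2

Db3 down a major third → Bbb2 (4 semitones).
Bbb2 down a minor seventh → Cb2 (10 semitones).
Down a major third from Cb2: Abb1 (4 semitones down).
Abb1 up an augmented seventh → G2 (12 semitones).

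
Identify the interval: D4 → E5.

M9

D to E spans two letter names (D-E), plus an octave, so the interval is some kind of ninth.
D4 to E5 is 14 semitones, matching the major ninth exactly, so the quality is major.
(Equivalently, a compound major second: a major second plus an octave.)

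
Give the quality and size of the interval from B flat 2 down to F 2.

Descending from Bb2 to F2 is the same interval as ascending F2 to Bb2.
F to B spans four letter names (F-G-A-B): a fourth.
The perfect fourth spans 5 semitones, and F2 to Bb2 is exactly 5 semitones — so this is a perfect fourth.

perfect 4th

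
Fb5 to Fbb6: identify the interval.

diminished 8th

F to F is the same letter name, plus an octave — that makes it an octave of some quality.
Fb5 to Fbb6 spans 11 semitones — one semitone narrower than the perfect octave (12) — giving a diminished octave.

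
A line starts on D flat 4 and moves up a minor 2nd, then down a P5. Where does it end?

Up a minor second from Db4: Ebb4 (1 semitone up).
Down a perfect fifth from Ebb4: Abb3 (7 semitones down).

A double-flat 3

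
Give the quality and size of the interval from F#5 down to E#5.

Descending from F#5 to E#5 is the same interval as ascending E#5 to F#5.
E to F spans two letter names (E-F) — that makes it a second of some quality.
At 1 semitone, E#5→F#5 falls one short of a major second: minor.

minor 2nd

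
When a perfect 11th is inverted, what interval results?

perfect 5th

First reduce the compound perfect eleventh to its simple form, a perfect fourth.
The rule of nine gives the new number: 9 − 4 = 5, so a fourth becomes a fifth.
And perfect stays perfect under inversion, so we get a perfect fifth.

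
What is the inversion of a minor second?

Inverted interval numbers add to nine, so a second pairs with a seventh (2 + 7 = 9).
The quality also flips — minor becomes major — giving a major seventh.

major seventh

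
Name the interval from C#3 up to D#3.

C to D spans two letter names (C-D), so the interval is some kind of second.
C#3 to D#3 is 2 semitones, matching the major second exactly, so the quality is major.

major second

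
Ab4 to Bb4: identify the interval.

A to B spans two letter names (A-B), so the interval is some kind of second.
The major second spans 2 semitones, and Ab4 to Bb4 is exactly 2 semitones — so this is a major second.

M2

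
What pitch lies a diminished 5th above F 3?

C flat 4

Counting five letter names up from F lands on C.
Moving 6 semitones up from F3 (the size of a diminished fifth) reaches Cb4.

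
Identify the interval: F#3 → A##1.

Descending from F#3 to A##1 is the same interval as ascending A##1 to F#3.
A to F spans six letter names (A-B-C-D-E-F), plus an octave: a thirteenth.
A major thirteenth would be 21 semitones; A##1 to F#3 is 19, two semitones narrower, so the interval is diminished.
(Equivalently, a compound diminished sixth: a diminished sixth plus an octave.)

d13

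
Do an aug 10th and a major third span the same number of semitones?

An augmented tenth spans 17 semitones; a major third spans 4 semitones. They differ by 13.

No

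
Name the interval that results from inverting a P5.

P4

Interval numbers invert to sum to nine: 5 + 4 = 9, so a fifth inverts to a fourth.
Quality inverts too: perfect stays perfect. That makes the inversion a perfect fourth.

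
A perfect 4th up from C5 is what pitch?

F5

Four letter names up from C: F.
A perfect fourth spans 5 semitones, so from C5 the target pitch is F5.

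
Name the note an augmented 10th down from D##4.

B2

The tenth's letter: D down three letter names plus an octave → B.
An augmented tenth is 17 semitones; 17 semitones down from D##4 gives B2.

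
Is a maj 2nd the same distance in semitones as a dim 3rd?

Both span 2 semitones: a major second and a diminished third are the same chromatic distance.

Yes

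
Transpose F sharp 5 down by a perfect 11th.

Four letters down from F (plus an octave) reaches C.
A perfect eleventh spans 17 semitones, so from F#5 the target pitch is C#4.

C sharp 4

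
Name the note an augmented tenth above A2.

Three letters up from A (plus an octave) reaches C.
An augmented tenth spans 17 semitones, so from A2 the target pitch is C##4.

C##4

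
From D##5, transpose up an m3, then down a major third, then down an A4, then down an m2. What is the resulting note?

D##5 up a minor third → F##5 (3 semitones).
A major third down from F##5 is D#5.
Down an augmented fourth from D#5: A4 (6 semitones down).
Down a minor second from A4: G#4 (1 semitone down).

G#4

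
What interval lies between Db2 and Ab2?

D to A spans five letter names (D-E-F-G-A): a fifth.
Db2 to Ab2 is 7 semitones, matching the perfect fifth exactly, so the quality is perfect.

perfect fifth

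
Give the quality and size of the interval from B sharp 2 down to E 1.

Descending from B#2 to E1 is the same interval as ascending E1 to B#2.
E to B spans five letter names (E-F-G-A-B), plus an octave, so the interval is some kind of twelfth.
E1 to B#2 spans 20 semitones — one semitone wider than the perfect twelfth (19) — giving an augmented twelfth.
(Equivalently, a compound augmented fifth: an augmented fifth plus an octave.)

augmented twelfth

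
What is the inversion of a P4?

perfect 5th

Inverted interval numbers add to nine, so a fourth pairs with a fifth (4 + 5 = 9).
And perfect stays perfect under inversion, so we get a perfect fifth.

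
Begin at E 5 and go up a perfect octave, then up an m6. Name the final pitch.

E5 up a perfect octave → E6 (12 semitones).
A minor sixth up from E6 is C7.

C 7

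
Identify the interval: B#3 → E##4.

augmented fourth

B to E spans four letter names (B-C-D-E): a fourth.
The perfect fourth is 5 semitones; here we have 6, one semitone wider: augmented.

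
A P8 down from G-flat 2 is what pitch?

The letter stays G (same as the start), shifted an octave down.
Moving 12 semitones down from Gb2 (the size of a perfect octave) reaches Gb1.

G-flat 1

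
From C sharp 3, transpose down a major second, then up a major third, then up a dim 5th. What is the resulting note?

C#3 down a major second → B2 (2 semitones).
A major third up from B2 is D#3.
A diminished fifth up from D#3 is A3.

A 3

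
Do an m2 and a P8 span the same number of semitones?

A minor second spans 1 semitone; a perfect octave spans 12 semitones. They differ by 11.

No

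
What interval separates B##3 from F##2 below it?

augmented eleventh

Descending from B##3 to F##2 is the same interval as ascending F##2 to B##3.
F to B spans four letter names (F-G-A-B), plus an octave: an eleventh.
The perfect eleventh is 17 semitones; here we have 18, one semitone wider: augmented.
(Equivalently, a compound augmented fourth: an augmented fourth plus an octave.)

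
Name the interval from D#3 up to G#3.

perfect fourth

D to G spans four letter names (D-E-F-G) — that makes it a fourth of some quality.
The perfect fourth spans 5 semitones, and D#3 to G#3 is exactly 5 semitones — so this is a perfect fourth.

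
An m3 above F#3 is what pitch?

Three letter names up from F: A.
Moving 3 semitones up from F#3 (the size of a minor third) reaches A3.

A3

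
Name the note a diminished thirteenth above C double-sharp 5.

Counting six letter names plus an octave up from C lands on A.
Moving 19 semitones up from C##5 (the size of a diminished thirteenth) reaches A6.

A 6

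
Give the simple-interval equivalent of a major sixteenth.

major 2nd

Take out 2 octaves (14 from the number): 16 − 14 = 2.
So a major sixteenth is 2 octaves plus a major second. The quality is unchanged.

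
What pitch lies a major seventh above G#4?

Counting seven letter names up from G lands on F.
Moving 11 semitones up from G#4 (the size of a major seventh) reaches F##5.

F##5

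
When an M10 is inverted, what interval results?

minor sixth

First reduce the compound major tenth to its simple form, a major third.
The rule of nine gives the new number: 9 − 3 = 6, so a third becomes a sixth.
The quality also flips — major becomes minor — giving a minor sixth.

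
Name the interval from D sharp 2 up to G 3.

D to G spans four letter names (D-E-F-G), plus an octave — that makes it an eleventh of some quality.
The perfect eleventh is 17 semitones; here we have 16, one semitone narrower: diminished.
(Equivalently, a compound diminished fourth: a diminished fourth plus an octave.)

diminished 11th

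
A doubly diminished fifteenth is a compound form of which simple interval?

Subtracting seven from the interval number removes an octave: 15 − 7 = 8.
That makes a doubly diminished fifteenth a compound doubly diminished octave — an octave plus a doubly diminished octave.

doubly diminished 8th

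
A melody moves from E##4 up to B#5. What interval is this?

diminished twelfth

E to B spans five letter names (E-F-G-A-B), plus an octave, so the interval is some kind of twelfth.
A perfect twelfth would be 19 semitones; E##4 to B#5 is 18, one semitone narrower, so the interval is diminished.
(Equivalently, a compound diminished fifth: a diminished fifth plus an octave.)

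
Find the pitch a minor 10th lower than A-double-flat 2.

Counting three letter names plus an octave down from A lands on F.
A minor tenth is 15 semitones; 15 semitones down from Abb2 gives Fb1.

F-flat 1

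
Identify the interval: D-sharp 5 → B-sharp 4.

Descending from D#5 to B#4 is the same interval as ascending B#4 to D#5.
B to D spans three letter names (B-C-D) — that makes it a third of some quality.
At 3 semitones, B#4→D#5 falls one short of a major third: minor.

minor third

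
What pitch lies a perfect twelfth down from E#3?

A#1

The twelfth's letter: E down five letter names plus an octave → A.
Moving 19 semitones down from E#3 (the size of a perfect twelfth) reaches A#1.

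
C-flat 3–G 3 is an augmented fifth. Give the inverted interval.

Inverted interval numbers add to nine, so a fifth pairs with a fourth (5 + 4 = 9).
And augmented becomes diminished under inversion, so we get a diminished fourth.

diminished fourth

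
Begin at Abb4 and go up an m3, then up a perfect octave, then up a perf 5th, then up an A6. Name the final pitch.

Eb7

Up a minor third from Abb4: Cbb5 (3 semitones up).
Up a perfect octave from Cbb5: Cbb6 (12 semitones up).
Cbb6 up a perfect fifth → Gbb6 (7 semitones).
Gbb6 up an augmented sixth → Eb7 (10 semitones).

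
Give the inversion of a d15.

First reduce the compound diminished fifteenth to its simple form, a diminished octave.
The rule of nine gives the new number: 9 − 8 = 1, so an octave becomes a unison.
The quality also flips — diminished becomes augmented — giving an augmented unison.

augmented unison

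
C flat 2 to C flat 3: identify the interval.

C to C is the same letter name, plus an octave: an octave.
Counting semitones, Cb2→Cb3 is 12, which is the perfect octave.

P8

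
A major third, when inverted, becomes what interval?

minor sixth

Interval numbers invert to sum to nine: 3 + 6 = 9, so a third inverts to a sixth.
And major becomes minor under inversion, so we get a minor sixth.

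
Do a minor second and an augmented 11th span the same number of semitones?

1 semitone (minor second) vs 18 semitones (augmented eleventh): not equal.

No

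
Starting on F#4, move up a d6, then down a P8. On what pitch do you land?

Db4

F#4 up a diminished sixth → Db5 (7 semitones).
Db5 down a perfect octave → Db4 (12 semitones).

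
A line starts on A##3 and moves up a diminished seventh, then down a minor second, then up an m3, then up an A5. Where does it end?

E##5

A##3 up a diminished seventh → G#4 (9 semitones).
Down a minor second from G#4: F##4 (1 semitone down).
Up a minor third from F##4: A#4 (3 semitones up).
Up an augmented fifth from A#4: E##5 (8 semitones up).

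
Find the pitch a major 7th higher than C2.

Counting seven letter names up from C lands on B.
Moving 11 semitones up from C2 (the size of a major seventh) reaches B2.

B2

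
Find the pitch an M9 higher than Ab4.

Bb5

Two letters up from A (plus an octave) reaches B.
A major ninth is 14 semitones; 14 semitones up from Ab4 gives Bb5.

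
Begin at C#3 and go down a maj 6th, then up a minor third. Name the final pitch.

Down a major sixth from C#3: E2 (9 semitones down).
E2 up a minor third → G2 (3 semitones).

G2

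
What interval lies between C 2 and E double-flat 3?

diminished tenth

C to E spans three letter names (C-D-E), plus an octave: a tenth.
C2 to Ebb3 spans 14 semitones — two semitones narrower than the major tenth (16) — giving a diminished tenth.
(Equivalently, a compound diminished third: a diminished third plus an octave.)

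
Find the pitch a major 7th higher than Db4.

C5

Seven letter names up from D: C.
Moving 11 semitones up from Db4 (the size of a major seventh) reaches C5.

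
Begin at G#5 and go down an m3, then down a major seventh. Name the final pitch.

Down a minor third from G#5: E#5 (3 semitones down).
Down a major seventh from E#5: F#4 (11 semitones down).

F#4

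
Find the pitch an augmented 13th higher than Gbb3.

Eb5

Six letters up from G (plus an octave) reaches E.
Moving 22 semitones up from Gbb3 (the size of an augmented thirteenth) reaches Eb5.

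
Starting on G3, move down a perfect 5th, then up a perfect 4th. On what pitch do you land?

F3

G3 down a perfect fifth → C3 (7 semitones).
C3 up a perfect fourth → F3 (5 semitones).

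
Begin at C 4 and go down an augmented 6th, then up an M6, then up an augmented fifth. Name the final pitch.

An augmented sixth down from C4 is Ebb3.
A major sixth up from Ebb3 is Cb4.
Up an augmented fifth from Cb4: G4 (8 semitones up).

G 4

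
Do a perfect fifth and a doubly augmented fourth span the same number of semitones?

Yes

A perfect fifth spans 7 semitones, and a doubly augmented fourth also spans 7 semitones — they're enharmonic.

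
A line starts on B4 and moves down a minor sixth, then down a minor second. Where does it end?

C##4

B4 down a minor sixth → D#4 (8 semitones).
A minor second down from D#4 is C##4.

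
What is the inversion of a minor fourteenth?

M2

First reduce the compound minor fourteenth to its simple form, a minor seventh.
The rule of nine gives the new number: 9 − 7 = 2, so a seventh becomes a second.
The quality also flips — minor becomes major — giving a major second.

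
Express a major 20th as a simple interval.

Take out 2 octaves (14 from the number): 20 − 14 = 6.
So a major twentieth is 2 octaves plus a major sixth. The quality is unchanged.

major sixth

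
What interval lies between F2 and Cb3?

diminished fifth

F to C spans five letter names (F-G-A-B-C): a fifth.
F2 to Cb3 spans 6 semitones — one semitone narrower than the perfect fifth (7) — giving a diminished fifth.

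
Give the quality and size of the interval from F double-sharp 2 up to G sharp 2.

F to G spans two letter names (F-G), so the interval is some kind of second.
F##2 to G#2 is 1 semitone, a half step short of the major second (2), so this is minor.

m2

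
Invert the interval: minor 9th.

major 7th

First reduce the compound minor ninth to its simple form, a minor second.
The rule of nine gives the new number: 9 − 2 = 7, so a second becomes a seventh.
And minor becomes major under inversion, so we get a major seventh.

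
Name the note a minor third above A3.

C4

The third takes the letter from A up to C.
A minor third is 3 semitones; 3 semitones up from A3 gives C4.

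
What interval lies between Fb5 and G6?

A9

F to G spans two letter names (F-G), plus an octave — that makes it a ninth of some quality.
A major ninth would be 14 semitones; Fb5 to G6 is 15, one semitone wider, so the interval is augmented.
(Equivalently, a compound augmented second: an augmented second plus an octave.)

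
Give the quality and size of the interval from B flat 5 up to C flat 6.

B to C spans two letter names (B-C): a second.
A major second would be 2 semitones, but Bb5 to Cb6 is 1 — one semitone narrower, making it a minor second.

minor second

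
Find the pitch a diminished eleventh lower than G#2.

Counting four letter names plus an octave down from G lands on D.
Moving 16 semitones down from G#2 (the size of a diminished eleventh) reaches D##1.

D##1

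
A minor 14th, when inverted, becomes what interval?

M2

First reduce the compound minor fourteenth to its simple form, a minor seventh.
The rule of nine gives the new number: 9 − 7 = 2, so a seventh becomes a second.
The quality also flips — minor becomes major — giving a major second.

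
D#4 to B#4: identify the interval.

D to B spans six letter names (D-E-F-G-A-B) — that makes it a sixth of some quality.
Counting semitones, D#4→B#4 is 9, which is the major sixth.

major 6th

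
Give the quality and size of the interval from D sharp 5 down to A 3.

augmented 11th

Descending from D#5 to A3 is the same interval as ascending A3 to D#5.
A to D spans four letter names (A-B-C-D), plus an octave: an eleventh.
The perfect eleventh is 17 semitones; here we have 18, one semitone wider: augmented.
(Equivalently, a compound augmented fourth: an augmented fourth plus an octave.)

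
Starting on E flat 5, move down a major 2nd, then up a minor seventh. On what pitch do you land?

C flat 6

Eb5 down a major second → Db5 (2 semitones).
A minor seventh up from Db5 is Cb6.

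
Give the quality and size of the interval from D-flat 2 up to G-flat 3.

perfect eleventh

D to G spans four letter names (D-E-F-G), plus an octave: an eleventh.
The perfect eleventh spans 17 semitones, and Db2 to Gb3 is exactly 17 semitones — so this is a perfect eleventh.
(Equivalently, a compound perfect fourth: a perfect fourth plus an octave.)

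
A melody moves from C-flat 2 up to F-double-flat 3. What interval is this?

diminished eleventh

C to F spans four letter names (C-D-E-F), plus an octave — that makes it an eleventh of some quality.
The perfect eleventh is 17 semitones; here we have 16, one semitone narrower: diminished.
(Equivalently, a compound diminished fourth: a diminished fourth plus an octave.)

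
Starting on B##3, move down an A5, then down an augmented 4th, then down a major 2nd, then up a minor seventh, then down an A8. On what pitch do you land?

An augmented fifth down from B##3 is E#3.
Down an augmented fourth from E#3: B2 (6 semitones down).
B2 down a major second → A2 (2 semitones).
A minor seventh up from A2 is G3.
G3 down an augmented octave → Gb2 (13 semitones).

Gb2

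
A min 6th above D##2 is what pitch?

Counting six letter names up from D lands on B.
A minor sixth spans 8 semitones, so from D##2 the target pitch is B#2.

B#2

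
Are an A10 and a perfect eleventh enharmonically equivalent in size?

Yes

Both span 17 semitones: an augmented tenth and a perfect eleventh are the same chromatic distance.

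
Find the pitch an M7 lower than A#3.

B2

The seventh takes the letter from A down to B.
A major seventh is 11 semitones; 11 semitones down from A#3 gives B2.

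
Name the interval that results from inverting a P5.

The rule of nine gives the new number: 9 − 5 = 4, so a fifth becomes a fourth.
And perfect stays perfect under inversion, so we get a perfect fourth.

perfect 4th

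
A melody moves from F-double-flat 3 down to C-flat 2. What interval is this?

Descending from Fbb3 to Cb2 is the same interval as ascending Cb2 to Fbb3.
C to F spans four letter names (C-D-E-F), plus an octave, so the interval is some kind of eleventh.
Cb2 to Fbb3 spans 16 semitones — one semitone narrower than the perfect eleventh (17) — giving a diminished eleventh.
(Equivalently, a compound diminished fourth: a diminished fourth plus an octave.)

diminished eleventh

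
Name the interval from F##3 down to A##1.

Descending from F##3 to A##1 is the same interval as ascending A##1 to F##3.
A to F spans six letter names (A-B-C-D-E-F), plus an octave, so the interval is some kind of thirteenth.
A##1 to F##3 is 20 semitones, a half step short of the major thirteenth (21), so this is minor.
(Equivalently, a compound minor sixth: a minor sixth plus an octave.)

m13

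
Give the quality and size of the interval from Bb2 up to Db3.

minor third

B to D spans three letter names (B-C-D), so the interval is some kind of third.
At 3 semitones, Bb2→Db3 falls one short of a major third: minor.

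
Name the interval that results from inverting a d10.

A6

First reduce the compound diminished tenth to its simple form, a diminished third.
The rule of nine gives the new number: 9 − 3 = 6, so a third becomes a sixth.
And diminished becomes augmented under inversion, so we get an augmented sixth.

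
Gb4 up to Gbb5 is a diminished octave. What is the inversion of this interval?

Inverted interval numbers add to nine, so an octave pairs with a unison (8 + 1 = 9).
Quality inverts too: diminished becomes augmented. That makes the inversion an augmented unison.

augmented unison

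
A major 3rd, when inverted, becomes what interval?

Interval numbers invert to sum to nine: 3 + 6 = 9, so a third inverts to a sixth.
The quality also flips — major becomes minor — giving a minor sixth.

minor sixth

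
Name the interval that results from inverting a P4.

The rule of nine gives the new number: 9 − 4 = 5, so a fourth becomes a fifth.
The quality also flips — perfect stays perfect — giving a perfect fifth.

perfect 5th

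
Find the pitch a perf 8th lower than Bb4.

Bb3

For an octave the letter name doesn't change: still B, an octave down.
A perfect octave is 12 semitones; 12 semitones down from Bb4 gives Bb3.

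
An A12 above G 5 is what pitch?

Five letters up from G (plus an octave) reaches D.
An augmented twelfth spans 20 semitones, so from G5 the target pitch is D#7.

D sharp 7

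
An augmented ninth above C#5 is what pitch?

Counting two letter names plus an octave up from C lands on D.
An augmented ninth is 15 semitones; 15 semitones up from C#5 gives D##6.

D##6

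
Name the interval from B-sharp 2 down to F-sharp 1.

augmented 11th

Descending from B#2 to F#1 is the same interval as ascending F#1 to B#2.
F to B spans four letter names (F-G-A-B), plus an octave, so the interval is some kind of eleventh.
The perfect eleventh is 17 semitones; here we have 18, one semitone wider: augmented.
(Equivalently, a compound augmented fourth: an augmented fourth plus an octave.)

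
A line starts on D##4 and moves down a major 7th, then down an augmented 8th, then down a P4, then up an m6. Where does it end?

Down a major seventh from D##4: E#3 (11 semitones down).
E#3 down an augmented octave → E2 (13 semitones).
Down a perfect fourth from E2: B1 (5 semitones down).
B1 up a minor sixth → G2 (8 semitones).

G2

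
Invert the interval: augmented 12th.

First reduce the compound augmented twelfth to its simple form, an augmented fifth.
Inverted interval numbers add to nine, so a fifth pairs with a fourth (5 + 4 = 9).
Quality inverts too: augmented becomes diminished. That makes the inversion a diminished fourth.

diminished fourth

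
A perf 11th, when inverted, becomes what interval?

First reduce the compound perfect eleventh to its simple form, a perfect fourth.
Inverted interval numbers add to nine, so a fourth pairs with a fifth (4 + 5 = 9).
Quality inverts too: perfect stays perfect. That makes the inversion a perfect fifth.

perfect fifth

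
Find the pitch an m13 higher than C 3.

A flat 4

Six letters up from C (plus an octave) reaches A.
A minor thirteenth is 20 semitones; 20 semitones up from C3 gives Ab4.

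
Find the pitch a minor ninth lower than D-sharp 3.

The ninth's letter: D down two letter names plus an octave → C.
A minor ninth spans 13 semitones, so from D#3 the target pitch is C##2.

C-double-sharp 2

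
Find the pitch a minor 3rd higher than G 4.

Counting three letter names up from G lands on B.
Moving 3 semitones up from G4 (the size of a minor third) reaches Bb4.

B flat 4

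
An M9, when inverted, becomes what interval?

minor seventh

First reduce the compound major ninth to its simple form, a major second.
Interval numbers invert to sum to nine: 2 + 7 = 9, so a second inverts to a seventh.
Quality inverts too: major becomes minor. That makes the inversion a minor seventh.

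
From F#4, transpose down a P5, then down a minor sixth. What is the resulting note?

Down a perfect fifth from F#4: B3 (7 semitones down).
Down a minor sixth from B3: D#3 (8 semitones down).

D#3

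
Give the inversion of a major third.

Interval numbers invert to sum to nine: 3 + 6 = 9, so a third inverts to a sixth.
And major becomes minor under inversion, so we get a minor sixth.

minor sixth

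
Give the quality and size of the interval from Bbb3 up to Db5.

B to D spans three letter names (B-C-D), plus an octave, so the interval is some kind of tenth.
Bbb3 to Db5 is 16 semitones, matching the major tenth exactly, so the quality is major.
(Equivalently, a compound major third: a major third plus an octave.)

major tenth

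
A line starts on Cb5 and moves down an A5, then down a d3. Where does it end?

Db4

Cb5 down an augmented fifth → Fbb4 (8 semitones).
Down a diminished third from Fbb4: Db4 (2 semitones down).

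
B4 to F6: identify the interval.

B to F spans five letter names (B-C-D-E-F), plus an octave — that makes it a twelfth of some quality.
The perfect twelfth is 19 semitones; here we have 18, one semitone narrower: diminished.
(Equivalently, a compound diminished fifth: a diminished fifth plus an octave.)

diminished twelfth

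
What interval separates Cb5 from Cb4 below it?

Descending from Cb5 to Cb4 is the same interval as ascending Cb4 to Cb5.
C to C is the same letter name, plus an octave — that makes it an octave of some quality.
Counting semitones, Cb4→Cb5 is 12, which is the perfect octave.

perfect octave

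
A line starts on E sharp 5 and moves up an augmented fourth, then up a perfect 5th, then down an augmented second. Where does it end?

Up an augmented fourth from E#5: A##5 (6 semitones up).
Up a perfect fifth from A##5: E##6 (7 semitones up).
An augmented second down from E##6 is D#6.

D sharp 6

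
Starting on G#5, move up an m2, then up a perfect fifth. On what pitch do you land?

A minor second up from G#5 is A5.
A5 up a perfect fifth → E6 (7 semitones).

E6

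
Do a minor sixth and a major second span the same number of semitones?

8 semitones (minor sixth) vs 2 semitones (major second): not equal.

No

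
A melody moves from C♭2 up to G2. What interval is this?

C to G spans five letter names (C-D-E-F-G) — that makes it a fifth of some quality.
Cb2 to G2 spans 8 semitones — one semitone wider than the perfect fifth (7) — giving an augmented fifth.

augmented fifth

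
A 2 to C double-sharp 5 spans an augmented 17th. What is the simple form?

Subtracting seven from the interval number removes an octave: 17 − 14 = 3.
That makes an augmented seventeenth a compound augmented third — 2 octaves plus an augmented third.

augmented third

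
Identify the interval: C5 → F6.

C to F spans four letter names (C-D-E-F), plus an octave: an eleventh.
The perfect eleventh spans 17 semitones, and C5 to F6 is exactly 17 semitones — so this is a perfect eleventh.
(Equivalently, a compound perfect fourth: a perfect fourth plus an octave.)

perfect 11th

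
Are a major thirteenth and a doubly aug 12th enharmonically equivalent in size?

A major thirteenth spans 21 semitones, and a doubly augmented twelfth also spans 21 semitones — they're enharmonic.

Yes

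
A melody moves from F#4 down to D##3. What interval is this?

Descending from F#4 to D##3 is the same interval as ascending D##3 to F#4.
D to F spans three letter names (D-E-F), plus an octave, so the interval is some kind of tenth.
The major tenth is 16 semitones; here we have 14, two semitones narrower: diminished.
(Equivalently, a compound diminished third: a diminished third plus an octave.)

diminished tenth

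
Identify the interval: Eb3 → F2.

minor seventh

Descending from Eb3 to F2 is the same interval as ascending F2 to Eb3.
F to E spans seven letter names (F-G-A-B-C-D-E) — that makes it a seventh of some quality.
A major seventh would be 11 semitones, but F2 to Eb3 is 10 — one semitone narrower, making it a minor seventh.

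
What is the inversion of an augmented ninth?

d7

First reduce the compound augmented ninth to its simple form, an augmented second.
Interval numbers invert to sum to nine: 2 + 7 = 9, so a second inverts to a seventh.
Quality inverts too: augmented becomes diminished. That makes the inversion a diminished seventh.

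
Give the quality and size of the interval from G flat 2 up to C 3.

G to C spans four letter names (G-A-B-C): a fourth.
A perfect fourth would be 5 semitones; Gb2 to C3 is 6, one semitone wider, so the interval is augmented.

augmented 4th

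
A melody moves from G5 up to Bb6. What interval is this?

minor tenth

G to B spans three letter names (G-A-B), plus an octave, so the interval is some kind of tenth.
A major tenth would be 16 semitones, but G5 to Bb6 is 15 — one semitone narrower, making it a minor tenth.
(Equivalently, a compound minor third: a minor third plus an octave.)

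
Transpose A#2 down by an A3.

F2

Counting three letter names down from A lands on F.
Moving 5 semitones down from A#2 (the size of an augmented third) reaches F2.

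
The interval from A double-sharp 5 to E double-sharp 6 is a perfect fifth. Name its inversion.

Interval numbers invert to sum to nine: 5 + 4 = 9, so a fifth inverts to a fourth.
And perfect stays perfect under inversion, so we get a perfect fourth.

perfect 4th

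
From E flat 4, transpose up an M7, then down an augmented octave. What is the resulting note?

D flat 4

Up a major seventh from Eb4: D5 (11 semitones up).
Down an augmented octave from D5: Db4 (13 semitones down).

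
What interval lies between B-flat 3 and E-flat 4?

perfect 4th

B to E spans four letter names (B-C-D-E): a fourth.
Bb3 to Eb4 is 5 semitones, matching the perfect fourth exactly, so the quality is perfect.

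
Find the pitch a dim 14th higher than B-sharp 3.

A 5

Seven letters up from B (plus an octave) reaches A.
A diminished fourteenth is 21 semitones; 21 semitones up from B#3 gives A5.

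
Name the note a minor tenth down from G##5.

Counting three letter names plus an octave down from G lands on E.
Moving 15 semitones down from G##5 (the size of a minor tenth) reaches E##4.

E##4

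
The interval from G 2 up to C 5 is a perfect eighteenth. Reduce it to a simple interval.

Each octave removed subtracts seven from the number: 18 − 14 = 4.
So a perfect eighteenth is 2 octaves plus a perfect fourth. The quality is unchanged.

perfect fourth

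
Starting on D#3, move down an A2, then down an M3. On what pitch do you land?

Down an augmented second from D#3: C3 (3 semitones down).
A major third down from C3 is Ab2.

Ab2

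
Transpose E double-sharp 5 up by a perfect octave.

For an octave the letter name doesn't change: still E, an octave up.
A perfect octave spans 12 semitones, so from E##5 the target pitch is E##6.

E double-sharp 6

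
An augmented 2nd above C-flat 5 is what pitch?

D 5

Counting two letter names up from C lands on D.
An augmented second spans 3 semitones, so from Cb5 the target pitch is D5.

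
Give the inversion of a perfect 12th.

First reduce the compound perfect twelfth to its simple form, a perfect fifth.
The rule of nine gives the new number: 9 − 5 = 4, so a fifth becomes a fourth.
Quality inverts too: perfect stays perfect. That makes the inversion a perfect fourth.

perfect 4th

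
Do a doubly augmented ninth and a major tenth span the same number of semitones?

Yes

Both span 16 semitones: a doubly augmented ninth and a major tenth are the same chromatic distance.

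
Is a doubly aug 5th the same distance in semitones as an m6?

9 semitones (doubly augmented fifth) vs 8 semitones (minor sixth): not equal.

No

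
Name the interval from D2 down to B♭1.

Descending from D2 to Bb1 is the same interval as ascending Bb1 to D2.
B to D spans three letter names (B-C-D) — that makes it a third of some quality.
Bb1 to D2 is 4 semitones, matching the major third exactly, so the quality is major.

M3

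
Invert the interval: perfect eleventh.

First reduce the compound perfect eleventh to its simple form, a perfect fourth.
Interval numbers invert to sum to nine: 4 + 5 = 9, so a fourth inverts to a fifth.
Quality inverts too: perfect stays perfect. That makes the inversion a perfect fifth.

perfect 5th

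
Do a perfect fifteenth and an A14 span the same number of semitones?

Yes

A perfect fifteenth spans 24 semitones, and an augmented fourteenth also spans 24 semitones — they're enharmonic.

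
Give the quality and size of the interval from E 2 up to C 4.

m13

E to C spans six letter names (E-F-G-A-B-C), plus an octave, so the interval is some kind of thirteenth.
At 20 semitones, E2→C4 falls one short of a major thirteenth: minor.
(Equivalently, a compound minor sixth: a minor sixth plus an octave.)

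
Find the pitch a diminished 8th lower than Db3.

An octave keeps the letter name D, an octave down from D.
A diminished octave is 11 semitones; 11 semitones down from Db3 gives D2.

D2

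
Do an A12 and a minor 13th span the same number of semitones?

Yes

Both span 20 semitones: an augmented twelfth and a minor thirteenth are the same chromatic distance.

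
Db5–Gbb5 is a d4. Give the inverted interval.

The rule of nine gives the new number: 9 − 4 = 5, so a fourth becomes a fifth.
The quality also flips — diminished becomes augmented — giving an augmented fifth.

augmented 5th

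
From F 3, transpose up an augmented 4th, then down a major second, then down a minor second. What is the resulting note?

An augmented fourth up from F3 is B3.
A major second down from B3 is A3.
Down a minor second from A3: G#3 (1 semitone down).

G sharp 3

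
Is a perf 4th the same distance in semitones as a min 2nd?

A perfect fourth spans 5 semitones; a minor second spans 1 semitone. They differ by 4.

No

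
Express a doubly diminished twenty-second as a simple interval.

Subtracting seven from the interval number removes an octave: 22 − 14 = 8.
That makes a doubly diminished twenty-second a compound doubly diminished octave — 2 octaves plus a doubly diminished octave.

dd8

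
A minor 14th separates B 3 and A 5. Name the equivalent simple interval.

minor 7th

Take out an octave (7 from the number): 14 − 7 = 7.
So a minor fourteenth is an octave plus a minor seventh. The quality is unchanged.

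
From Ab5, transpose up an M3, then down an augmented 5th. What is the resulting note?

Ab5 up a major third → C6 (4 semitones).
An augmented fifth down from C6 is Fb5.

Fb5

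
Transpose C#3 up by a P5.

The fifth takes the letter from C up to G.
A perfect fifth spans 7 semitones, so from C#3 the target pitch is G#3.

G#3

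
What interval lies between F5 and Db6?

minor 6th

F to D spans six letter names (F-G-A-B-C-D) — that makes it a sixth of some quality.
F5 to Db6 is 8 semitones, a half step short of the major sixth (9), so this is minor.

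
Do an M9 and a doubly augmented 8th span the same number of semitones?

A major ninth spans 14 semitones, and a doubly augmented octave also spans 14 semitones — they're enharmonic.

Yes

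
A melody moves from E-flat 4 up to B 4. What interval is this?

E to B spans five letter names (E-F-G-A-B): a fifth.
The perfect fifth is 7 semitones; here we have 8, one semitone wider: augmented.

augmented fifth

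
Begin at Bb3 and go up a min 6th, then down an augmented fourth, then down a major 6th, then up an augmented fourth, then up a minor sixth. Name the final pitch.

Gbb4

Up a minor sixth from Bb3: Gb4 (8 semitones up).
An augmented fourth down from Gb4 is Dbb4.
Down a major sixth from Dbb4: Fbb3 (9 semitones down).
Fbb3 up an augmented fourth → Bbb3 (6 semitones).
Bbb3 up a minor sixth → Gbb4 (8 semitones).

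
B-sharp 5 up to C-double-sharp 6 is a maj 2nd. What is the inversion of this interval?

minor seventh

Interval numbers invert to sum to nine: 2 + 7 = 9, so a second inverts to a seventh.
Quality inverts too: major becomes minor. That makes the inversion a minor seventh.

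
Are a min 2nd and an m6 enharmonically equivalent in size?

1 semitone (minor second) vs 8 semitones (minor sixth): not equal.

No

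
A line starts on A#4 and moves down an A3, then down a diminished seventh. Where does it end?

G#3

A#4 down an augmented third → F4 (5 semitones).
A diminished seventh down from F4 is G#3.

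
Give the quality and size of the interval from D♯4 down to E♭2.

Descending from D#4 to Eb2 is the same interval as ascending Eb2 to D#4.
E to D spans seven letter names (E-F-G-A-B-C-D), plus an octave: a fourteenth.
Eb2 to D#4 spans 24 semitones — one semitone wider than the major fourteenth (23) — giving an augmented fourteenth.
(Equivalently, a compound augmented seventh: an augmented seventh plus an octave.)

augmented fourteenth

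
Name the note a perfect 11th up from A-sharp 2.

The eleventh's letter: A up four letter names plus an octave → D.
A perfect eleventh is 17 semitones; 17 semitones up from A#2 gives D#4.

D-sharp 4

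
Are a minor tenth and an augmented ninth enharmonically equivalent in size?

Yes

A minor tenth = 15 semitones = an augmented ninth; enharmonically equal.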